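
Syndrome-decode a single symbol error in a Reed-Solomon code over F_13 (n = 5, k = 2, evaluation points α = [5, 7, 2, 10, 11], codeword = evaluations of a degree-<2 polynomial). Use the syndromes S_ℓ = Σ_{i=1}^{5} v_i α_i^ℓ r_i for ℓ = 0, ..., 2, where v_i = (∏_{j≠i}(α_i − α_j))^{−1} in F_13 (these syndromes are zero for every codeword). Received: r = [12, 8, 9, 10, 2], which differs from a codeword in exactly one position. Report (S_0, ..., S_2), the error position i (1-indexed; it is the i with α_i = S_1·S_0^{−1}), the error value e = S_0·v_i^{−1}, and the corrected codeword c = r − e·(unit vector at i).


S = (7, 9, 6), error at position 1, error magnitude e = 1, c = [11, 8, 9, 10, 2].

Step 1: column multipliers v_i = (∏_{j≠i}(α_i − α_j))^{−1} mod 13.
  i = 1 (α = 5): (5−7)(5−2)(5−10)(5−11) = (−2)·3·(−5)·(−6) = −180 ≡ 2, so v_1 = 2^{−1} = 7 (mod 13).
  i = 2 (α = 7): (7−5)(7−2)(7−10)(7−11) = 2·5·(−3)·(−4) = 120 ≡ 3, so v_2 = 3^{−1} = 9 (mod 13).
  i = 3 (α = 2): (2−5)(2−7)(2−10)(2−11) = (−3)·(−5)·(−8)·(−9) = 1080 ≡ 1, so v_3 = 1^{−1} = 1 (mod 13).
  i = 4 (α = 10): (10−5)(10−7)(10−2)(10−11) = 5·3·8·(−1) = −120 ≡ 10, so v_4 = 10^{−1} = 4 (mod 13).
  i = 5 (α = 11): (11−5)(11−7)(11−2)(11−10) = 6·4·9·1 = 216 ≡ 8, so v_5 = 8^{−1} = 5 (mod 13).
  v = [7, 9, 1, 4, 5].
Step 2: syndromes of r = [12, 8, 9, 10, 2] (all sums mod 13).
  S_0 = Σ v_i r_i = 7·12 + 9·8 + 1·9 + 4·10 + 5·2 = 215 ≡ 7.
  S_1 = Σ v_i α_i r_i = 7·5·12 + 9·7·8 + 1·2·9 + 4·10·10 + 5·11·2 = 1452 ≡ 9.
  α_i^2 mod 13 = [12, 10, 4, 9, 4].
  S_2 = Σ v_i α_i^2 r_i = 7·12·12 + 9·10·8 + 1·4·9 + 4·9·10 + 5·4·2 = 2164 ≡ 6.
  S = (7, 9, 6) ≠ 0, so r is not a codeword (an error is present).
Step 3: locate the error. For a single error e at position i, S_ℓ = v_i·e·α_i^ℓ, so α_err = S_1/S_0.
  S_0^{−1} = 7^{−1} = 2 (mod 13), so α_err = 9·2 = 18 ≡ 5 = α_1. Error position i = 1.
  Consistency check: S_2/S_1 = 6·3 = 18 ≡ 5 = α_err ✓ (single-error assumption holds).
Step 4: error magnitude e = S_0/v_1 = S_0·∏_{j≠1}(α_1 − α_j) = 7·2 = 14 ≡ 1 (mod 13).
Step 5: correct position 1: c_1 = r_1 − e = 12 − 1 ≡ 11 (mod 13). Hence c = [11, 8, 9, 10, 2].
  Check: interpolating c through the α_i gives m(x) = 12 + 5·x (degree < 2) with m(α_i) = c_i for every i, so c is indeed a codeword.


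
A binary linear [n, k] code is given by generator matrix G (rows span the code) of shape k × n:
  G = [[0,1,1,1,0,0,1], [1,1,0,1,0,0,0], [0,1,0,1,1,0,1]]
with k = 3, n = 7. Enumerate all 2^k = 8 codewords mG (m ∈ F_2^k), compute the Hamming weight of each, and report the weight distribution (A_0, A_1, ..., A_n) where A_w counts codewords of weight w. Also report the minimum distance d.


Weight distribution: A_0 = 1, A_2 = 1, A_3 = 3, A_4 = 2, A_5 = 1. Minimum distance d = 2.

Enumerate all 2^3 = 8 messages m ∈ F_2^3.
For each, compute codeword c = mG in F_2^7, then tally its weight.
  m = 000 → c = 0000000, weight = 0.
  m = 100 → c = 0111001, weight = 4.
  m = 010 → c = 1101000, weight = 3.
  m = 110 → c = 1010001, weight = 3.
  m = 001 → c = 0101101, weight = 4.
  m = 101 → c = 0010100, weight = 2.
  m = 011 → c = 1000101, weight = 3.
  m = 111 → c = 1111100, weight = 5.
Tally weights:
  weight 0: 1 codewords.
  weight 2: 1 codewords.
  weight 3: 3 codewords.
  weight 4: 2 codewords.
  weight 5: 1 codewords.
Minimum distance d = smallest w > 0 with A_w > 0 = 2.
Sanity: Σ A_w = 8 = 2^3 = 8 ✓.


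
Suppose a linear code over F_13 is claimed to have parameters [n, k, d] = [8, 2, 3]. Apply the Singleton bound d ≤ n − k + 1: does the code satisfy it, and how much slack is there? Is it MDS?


Singleton RHS = n − k + 1 = 7, slack = 4, bound satisfied, not MDS.

Singleton bound: d ≤ n − k + 1.
Here n = 8, k = 2, so n − k + 1 = 7.
Given d = 3, check d ≤ 7: YES.
Slack = (n − k + 1) − d = 4.
The code is NOT MDS (slack = 4 > 0).
Description: the claimed parameters are [8, 2, 3]_13; such a code would be non-MDS.


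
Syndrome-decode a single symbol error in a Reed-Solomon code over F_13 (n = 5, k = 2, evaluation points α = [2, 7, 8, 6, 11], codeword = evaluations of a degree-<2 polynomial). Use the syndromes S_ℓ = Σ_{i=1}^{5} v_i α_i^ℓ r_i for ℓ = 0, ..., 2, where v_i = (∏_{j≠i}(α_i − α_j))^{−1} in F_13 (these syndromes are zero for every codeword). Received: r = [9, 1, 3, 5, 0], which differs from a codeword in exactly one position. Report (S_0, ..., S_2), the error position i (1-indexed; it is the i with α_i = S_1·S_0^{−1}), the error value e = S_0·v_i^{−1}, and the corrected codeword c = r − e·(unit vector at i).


S = (7, 10, 5), error at position 2, error magnitude e = 10, c = [9, 4, 3, 5, 0].

Step 1: column multipliers v_i = (∏_{j≠i}(α_i − α_j))^{−1} mod 13.
  i = 1 (α = 2): (2−7)(2−8)(2−6)(2−11) = (−5)·(−6)·(−4)·(−9) = 1080 ≡ 1, so v_1 = 1^{−1} = 1 (mod 13).
  i = 2 (α = 7): (7−2)(7−8)(7−6)(7−11) = 5·(−1)·1·(−4) = 20 ≡ 7, so v_2 = 7^{−1} = 2 (mod 13).
  i = 3 (α = 8): (8−2)(8−7)(8−6)(8−11) = 6·1·2·(−3) = −36 ≡ 3, so v_3 = 3^{−1} = 9 (mod 13).
  i = 4 (α = 6): (6−2)(6−7)(6−8)(6−11) = 4·(−1)·(−2)·(−5) = −40 ≡ 12, so v_4 = 12^{−1} = 12 (mod 13).
  i = 5 (α = 11): (11−2)(11−7)(11−8)(11−6) = 9·4·3·5 = 540 ≡ 7, so v_5 = 7^{−1} = 2 (mod 13).
  v = [1, 2, 9, 12, 2].
Step 2: syndromes of r = [9, 1, 3, 5, 0] (all sums mod 13).
  S_0 = Σ v_i r_i = 1·9 + 2·1 + 9·3 + 12·5 + 2·0 = 98 ≡ 7.
  S_1 = Σ v_i α_i r_i = 1·2·9 + 2·7·1 + 9·8·3 + 12·6·5 + 2·11·0 = 608 ≡ 10.
  α_i^2 mod 13 = [4, 10, 12, 10, 4].
  S_2 = Σ v_i α_i^2 r_i = 1·4·9 + 2·10·1 + 9·12·3 + 12·10·5 + 2·4·0 = 980 ≡ 5.
  S = (7, 10, 5) ≠ 0, so r is not a codeword (an error is present).
Step 3: locate the error. For a single error e at position i, S_ℓ = v_i·e·α_i^ℓ, so α_err = S_1/S_0.
  S_0^{−1} = 7^{−1} = 2 (mod 13), so α_err = 10·2 = 20 ≡ 7 = α_2. Error position i = 2.
  Consistency check: S_2/S_1 = 5·4 = 20 ≡ 7 = α_err ✓ (single-error assumption holds).
Step 4: error magnitude e = S_0/v_2 = S_0·∏_{j≠2}(α_2 − α_j) = 7·7 = 49 ≡ 10 (mod 13).
Step 5: correct position 2: c_2 = r_2 − e = 1 − 10 ≡ 4 (mod 13). Hence c = [9, 4, 3, 5, 0].
  Check: interpolating c through the α_i gives m(x) = 11 + 12·x (degree < 2) with m(α_i) = c_i for every i, so c is indeed a codeword.


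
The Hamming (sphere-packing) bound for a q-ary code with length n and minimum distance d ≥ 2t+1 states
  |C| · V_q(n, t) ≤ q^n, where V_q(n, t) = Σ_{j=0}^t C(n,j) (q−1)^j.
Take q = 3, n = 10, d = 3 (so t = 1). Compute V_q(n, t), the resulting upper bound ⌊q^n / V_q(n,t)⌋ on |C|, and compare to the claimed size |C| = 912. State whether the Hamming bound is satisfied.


V_q(n, t) = 21, q^n = 59049, Hamming bound = 2811, |C| = 912 ≤ bound (satisfied).

Step 1: Compute V_q(n, t) = Σ_{j=0}^1 C(n, j) (q−1)^j.
  j = 0: C(10,0)·(2)^0 = 1·1 = 1.
  j = 1: C(10,1)·(2)^1 = 10·2 = 20.
  V_q(n, t) = 1 + 20 = 21.
Step 2: q^n = 3^10 = 59049.
Step 3: Hamming bound ⌊q^n / V_q(n,t)⌋ = ⌊59049/21⌋ = 2811.
Step 4: Compare |C| = 912 to 2811: satisfied.
The claimed |C| lies below the Hamming bound.


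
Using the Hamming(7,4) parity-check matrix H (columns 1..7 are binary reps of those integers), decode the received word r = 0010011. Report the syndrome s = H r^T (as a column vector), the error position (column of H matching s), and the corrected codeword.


s = (0, 1, 0)^T, error position = 2, corrected codeword c = 0110011

Compute s = H r^T mod 2 one row at a time:
  s_1 = 0 + 0 + 1 + 1 = 2 ≡ 0 (mod 2).
  s_2 = 0 + 1 + 1 + 1 = 3 ≡ 1 (mod 2).
  s_3 = 0 + 1 + 0 + 1 = 2 ≡ 0 (mod 2).
s = (0, 1, 0)^T — this equals column 2 of H (binary 010), so error is at position 2.
Correct: flip bit 2 of r = 0010011 to get c = 0110011.


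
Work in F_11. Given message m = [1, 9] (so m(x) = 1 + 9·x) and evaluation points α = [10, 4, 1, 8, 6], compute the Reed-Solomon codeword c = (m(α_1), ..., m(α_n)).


c = [3, 4, 10, 7, 0]

Message polynomial: m(x) = 1 + 9·x (mod 11).
For each evaluation point α_i, compute m(α_i) mod 11:
  α_1 = 10: Horner steps 9 → 3, so m(10) = 3.
  α_2 = 4: Horner steps 9 → 4, so m(4) = 4.
  α_3 = 1: Horner steps 9 → 10, so m(1) = 10.
  α_4 = 8: Horner steps 9 → 7, so m(8) = 7.
  α_5 = 6: Horner steps 9 → 0, so m(6) = 0.
Codeword c = [3, 4, 10, 7, 0] ∈ F_11^5.


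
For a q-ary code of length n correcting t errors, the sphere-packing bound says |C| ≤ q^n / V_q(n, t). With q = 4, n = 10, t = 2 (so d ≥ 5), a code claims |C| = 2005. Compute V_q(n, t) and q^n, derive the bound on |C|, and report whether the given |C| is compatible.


V_q(n, t) = 436, q^n = 1048576, Hamming bound = 2404, |C| = 2005 ≤ bound (satisfied).

Step 1: Compute V_q(n, t) = Σ_{j=0}^2 C(n, j) (q−1)^j.
  j = 0: C(10,0)·(3)^0 = 1·1 = 1.
  j = 1: C(10,1)·(3)^1 = 10·3 = 30.
  j = 2: C(10,2)·(3)^2 = 45·9 = 405.
  V_q(n, t) = 1 + 30 + 405 = 436.
Step 2: q^n = 4^10 = 1048576.
Step 3: Hamming bound ⌊q^n / V_q(n,t)⌋ = ⌊1048576/436⌋ = 2404.
Step 4: Compare |C| = 2005 to 2404: satisfied.
The claimed |C| lies below the Hamming bound.


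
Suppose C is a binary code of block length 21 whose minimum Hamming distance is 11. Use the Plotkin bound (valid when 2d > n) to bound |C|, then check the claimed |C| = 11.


Plotkin bound M ≤ 22; given |C| = 11 ≤ bound (satisfied).

Check applicability: 2d = 22, n = 21.
2d − n = 1 > 0, so Plotkin applies.
Compute d/(2d−n) = 11/1 ≈ 11.0000.
⌊d/(2d−n)⌋ = 11.
Plotkin bound: M ≤ 2·11 = 22.
Given |C| = 11, check: satisfied.
This |C| is below the Plotkin bound.


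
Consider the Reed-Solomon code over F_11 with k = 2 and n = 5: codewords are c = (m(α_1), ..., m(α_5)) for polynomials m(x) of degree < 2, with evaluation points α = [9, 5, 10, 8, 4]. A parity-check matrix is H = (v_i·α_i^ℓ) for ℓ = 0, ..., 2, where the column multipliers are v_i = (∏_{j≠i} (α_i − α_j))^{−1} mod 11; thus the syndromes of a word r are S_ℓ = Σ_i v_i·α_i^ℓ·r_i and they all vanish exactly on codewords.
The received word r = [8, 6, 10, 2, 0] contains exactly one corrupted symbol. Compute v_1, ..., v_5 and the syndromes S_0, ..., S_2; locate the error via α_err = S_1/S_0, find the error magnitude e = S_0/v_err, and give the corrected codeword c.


S = (8, 3, 8), error at position 3, error magnitude e = 7, c = [8, 6, 3, 2, 0].

Step 1: column multipliers v_i = (∏_{j≠i}(α_i − α_j))^{−1} mod 11.
  i = 1 (α = 9): (9−5)(9−10)(9−8)(9−4) = 4·(−1)·1·5 = −20 ≡ 2, so v_1 = 2^{−1} = 6 (mod 11).
  i = 2 (α = 5): (5−9)(5−10)(5−8)(5−4) = (−4)·(−5)·(−3)·1 = −60 ≡ 6, so v_2 = 6^{−1} = 2 (mod 11).
  i = 3 (α = 10): (10−9)(10−5)(10−8)(10−4) = 1·5·2·6 = 60 ≡ 5, so v_3 = 5^{−1} = 9 (mod 11).
  i = 4 (α = 8): (8−9)(8−5)(8−10)(8−4) = (−1)·3·(−2)·4 = 24 ≡ 2, so v_4 = 2^{−1} = 6 (mod 11).
  i = 5 (α = 4): (4−9)(4−5)(4−10)(4−8) = (−5)·(−1)·(−6)·(−4) = 120 ≡ 10, so v_5 = 10^{−1} = 10 (mod 11).
  v = [6, 2, 9, 6, 10].
Step 2: syndromes of r = [8, 6, 10, 2, 0] (all sums mod 11).
  S_0 = Σ v_i r_i = 6·8 + 2·6 + 9·10 + 6·2 + 10·0 = 162 ≡ 8.
  S_1 = Σ v_i α_i r_i = 6·9·8 + 2·5·6 + 9·10·10 + 6·8·2 + 10·4·0 = 1488 ≡ 3.
  α_i^2 mod 11 = [4, 3, 1, 9, 5].
  S_2 = Σ v_i α_i^2 r_i = 6·4·8 + 2·3·6 + 9·1·10 + 6·9·2 + 10·5·0 = 426 ≡ 8.
  S = (8, 3, 8) ≠ 0, so r is not a codeword (an error is present).
Step 3: locate the error. For a single error e at position i, S_ℓ = v_i·e·α_i^ℓ, so α_err = S_1/S_0.
  S_0^{−1} = 8^{−1} = 7 (mod 11), so α_err = 3·7 = 21 ≡ 10 = α_3. Error position i = 3.
  Consistency check: S_2/S_1 = 8·4 = 32 ≡ 10 = α_err ✓ (single-error assumption holds).
Step 4: error magnitude e = S_0/v_3 = S_0·∏_{j≠3}(α_3 − α_j) = 8·5 = 40 ≡ 7 (mod 11).
Step 5: correct position 3: c_3 = r_3 − e = 10 − 7 ≡ 3 (mod 11). Hence c = [8, 6, 3, 2, 0].
  Check: interpolating c through the α_i gives m(x) = 9 + 6·x (degree < 2) with m(α_i) = c_i for every i, so c is indeed a codeword.


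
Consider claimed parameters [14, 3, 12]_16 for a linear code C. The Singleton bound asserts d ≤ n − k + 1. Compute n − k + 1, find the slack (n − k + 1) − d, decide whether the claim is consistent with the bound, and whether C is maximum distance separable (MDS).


Singleton RHS = n − k + 1 = 12, slack = 0, bound satisfied, MDS.

Singleton bound: d ≤ n − k + 1.
Here n = 14, k = 3, so n − k + 1 = 12.
Given d = 12, check d ≤ 12: YES.
Slack = (n − k + 1) − d = 0.
The code is MDS (slack = 0).
Description: the claimed parameters are [14, 3, 12]_16; such a code would be MDS (meets Singleton bound).


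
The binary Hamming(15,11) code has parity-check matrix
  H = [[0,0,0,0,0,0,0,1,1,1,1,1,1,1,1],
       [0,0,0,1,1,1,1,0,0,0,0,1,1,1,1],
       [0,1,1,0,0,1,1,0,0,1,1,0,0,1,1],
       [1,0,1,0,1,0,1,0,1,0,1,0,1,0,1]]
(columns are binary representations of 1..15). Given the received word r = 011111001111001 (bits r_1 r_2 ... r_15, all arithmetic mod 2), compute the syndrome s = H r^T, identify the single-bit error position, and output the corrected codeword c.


s = (1, 1, 0, 1)^T, error position = 13, corrected codeword c = 011111001111101

Compute s = H r^T mod 2 one row at a time:
  s_1 = 0 + 1 + 1 + 1 + 1 + 0 + 0 + 1 = 5 ≡ 1 (mod 2).
  s_2 = 1 + 1 + 1 + 0 + 1 + 0 + 0 + 1 = 5 ≡ 1 (mod 2).
  s_3 = 1 + 1 + 1 + 0 + 1 + 1 + 0 + 1 = 6 ≡ 0 (mod 2).
  s_4 = 0 + 1 + 1 + 0 + 1 + 1 + 0 + 1 = 5 ≡ 1 (mod 2).
s = (1, 1, 0, 1)^T — this equals column 13 of H (binary 1101), so error is at position 13.
Correct: flip bit 13 of r = 011111001111001 to get c = 011111001111101.


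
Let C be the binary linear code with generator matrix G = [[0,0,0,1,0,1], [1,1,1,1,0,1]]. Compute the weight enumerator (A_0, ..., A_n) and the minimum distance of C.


Weight distribution: A_0 = 1, A_2 = 1, A_3 = 1, A_5 = 1. Minimum distance d = 2.

Enumerate all 2^2 = 4 messages m ∈ F_2^2.
For each, compute codeword c = mG in F_2^6, then tally its weight.
  m = 00 → c = 000000, weight = 0.
  m = 10 → c = 000101, weight = 2.
  m = 01 → c = 111101, weight = 5.
  m = 11 → c = 111000, weight = 3.
Tally weights:
  weight 0: 1 codewords.
  weight 2: 1 codewords.
  weight 3: 1 codewords.
  weight 5: 1 codewords.
Minimum distance d = smallest w > 0 with A_w > 0 = 2.
Sanity: Σ A_w = 4 = 2^2 = 4 ✓.


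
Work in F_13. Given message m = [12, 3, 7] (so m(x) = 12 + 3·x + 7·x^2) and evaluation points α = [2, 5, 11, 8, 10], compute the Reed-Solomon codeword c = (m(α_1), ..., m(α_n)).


c = [7, 7, 8, 3, 1]

Message polynomial: m(x) = 12 + 3·x + 7·x^2 (mod 13).
For each evaluation point α_i, compute m(α_i) mod 13:
  α_1 = 2: Horner steps 7 → 4 → 7, so m(2) = 7.
  α_2 = 5: Horner steps 7 → 12 → 7, so m(5) = 7.
  α_3 = 11: Horner steps 7 → 2 → 8, so m(11) = 8.
  α_4 = 8: Horner steps 7 → 7 → 3, so m(8) = 3.
  α_5 = 10: Horner steps 7 → 8 → 1, so m(10) = 1.
Codeword c = [7, 7, 8, 3, 1] ∈ F_13^5.


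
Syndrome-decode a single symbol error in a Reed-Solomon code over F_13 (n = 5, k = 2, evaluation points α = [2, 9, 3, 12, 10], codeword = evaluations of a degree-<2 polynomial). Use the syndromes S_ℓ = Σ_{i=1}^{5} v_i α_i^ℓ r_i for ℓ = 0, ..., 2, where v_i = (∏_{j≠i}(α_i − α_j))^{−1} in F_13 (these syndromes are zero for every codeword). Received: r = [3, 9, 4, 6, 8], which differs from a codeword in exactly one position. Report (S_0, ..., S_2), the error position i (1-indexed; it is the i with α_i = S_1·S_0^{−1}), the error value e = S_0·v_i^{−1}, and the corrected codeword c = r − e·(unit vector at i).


S = (11, 7, 8), error at position 3, error magnitude e = 2, c = [3, 9, 2, 6, 8].

Step 1: column multipliers v_i = (∏_{j≠i}(α_i − α_j))^{−1} mod 13.
  i = 1 (α = 2): (2−9)(2−3)(2−12)(2−10) = (−7)·(−1)·(−10)·(−8) = 560 ≡ 1, so v_1 = 1^{−1} = 1 (mod 13).
  i = 2 (α = 9): (9−2)(9−3)(9−12)(9−10) = 7·6·(−3)·(−1) = 126 ≡ 9, so v_2 = 9^{−1} = 3 (mod 13).
  i = 3 (α = 3): (3−2)(3−9)(3−12)(3−10) = 1·(−6)·(−9)·(−7) = −378 ≡ 12, so v_3 = 12^{−1} = 12 (mod 13).
  i = 4 (α = 12): (12−2)(12−9)(12−3)(12−10) = 10·3·9·2 = 540 ≡ 7, so v_4 = 7^{−1} = 2 (mod 13).
  i = 5 (α = 10): (10−2)(10−9)(10−3)(10−12) = 8·1·7·(−2) = −112 ≡ 5, so v_5 = 5^{−1} = 8 (mod 13).
  v = [1, 3, 12, 2, 8].
Step 2: syndromes of r = [3, 9, 4, 6, 8] (all sums mod 13).
  S_0 = Σ v_i r_i = 1·3 + 3·9 + 12·4 + 2·6 + 8·8 = 154 ≡ 11.
  S_1 = Σ v_i α_i r_i = 1·2·3 + 3·9·9 + 12·3·4 + 2·12·6 + 8·10·8 = 1177 ≡ 7.
  α_i^2 mod 13 = [4, 3, 9, 1, 9].
  S_2 = Σ v_i α_i^2 r_i = 1·4·3 + 3·3·9 + 12·9·4 + 2·1·6 + 8·9·8 = 1113 ≡ 8.
  S = (11, 7, 8) ≠ 0, so r is not a codeword (an error is present).
Step 3: locate the error. For a single error e at position i, S_ℓ = v_i·e·α_i^ℓ, so α_err = S_1/S_0.
  S_0^{−1} = 11^{−1} = 6 (mod 13), so α_err = 7·6 = 42 ≡ 3 = α_3. Error position i = 3.
  Consistency check: S_2/S_1 = 8·2 = 16 ≡ 3 = α_err ✓ (single-error assumption holds).
Step 4: error magnitude e = S_0/v_3 = S_0·∏_{j≠3}(α_3 − α_j) = 11·12 = 132 ≡ 2 (mod 13).
Step 5: correct position 3: c_3 = r_3 − e = 4 − 2 ≡ 2 (mod 13). Hence c = [3, 9, 2, 6, 8].
  Check: interpolating c through the α_i gives m(x) = 5 + 12·x (degree < 2) with m(α_i) = c_i for every i, so c is indeed a codeword.


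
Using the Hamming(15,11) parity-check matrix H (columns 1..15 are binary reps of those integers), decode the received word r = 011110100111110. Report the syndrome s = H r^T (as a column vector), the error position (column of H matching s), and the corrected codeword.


s = (1, 0, 0, 1)^T, error position = 9, corrected codeword c = 011110101111110

Compute s = H r^T mod 2 one row at a time:
  s_1 = 0 + 0 + 1 + 1 + 1 + 1 + 1 + 0 = 5 ≡ 1 (mod 2).
  s_2 = 1 + 1 + 0 + 1 + 1 + 1 + 1 + 0 = 6 ≡ 0 (mod 2).
  s_3 = 1 + 1 + 0 + 1 + 1 + 1 + 1 + 0 = 6 ≡ 0 (mod 2).
  s_4 = 0 + 1 + 1 + 1 + 0 + 1 + 1 + 0 = 5 ≡ 1 (mod 2).
s = (1, 0, 0, 1)^T — this equals column 9 of H (binary 1001), so error is at position 9.
Correct: flip bit 9 of r = 011110100111110 to get c = 011110101111110.


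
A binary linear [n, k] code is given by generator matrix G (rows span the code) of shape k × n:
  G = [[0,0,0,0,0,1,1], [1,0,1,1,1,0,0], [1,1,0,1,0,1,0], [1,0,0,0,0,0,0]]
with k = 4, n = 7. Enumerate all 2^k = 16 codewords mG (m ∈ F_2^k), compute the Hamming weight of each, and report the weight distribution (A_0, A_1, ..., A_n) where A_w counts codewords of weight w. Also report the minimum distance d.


Weight distribution: A_0 = 1, A_1 = 1, A_2 = 1, A_3 = 4, A_4 = 5, A_5 = 3, A_6 = 1. Minimum distance d = 1.

Enumerate all 2^4 = 16 messages m ∈ F_2^4.
For each, compute codeword c = mG in F_2^7, then tally its weight.
  m = 0000 → c = 0000000, weight = 0.
  m = 1000 → c = 0000011, weight = 2.
  m = 0100 → c = 1011100, weight = 4.
  m = 1100 → c = 1011111, weight = 6.
  m = 0010 → c = 1101010, weight = 4.
  m = 1010 → c = 1101001, weight = 4.
  m = 0110 → c = 0110110, weight = 4.
  m = 1110 → c = 0110101, weight = 4.
  m = 0001 → c = 1000000, weight = 1.
  m = 1001 → c = 1000011, weight = 3.
  m = 0101 → c = 0011100, weight = 3.
  m = 1101 → c = 0011111, weight = 5.
  m = 0011 → c = 0101010, weight = 3.
  m = 1011 → c = 0101001, weight = 3.
  m = 0111 → c = 1110110, weight = 5.
  m = 1111 → c = 1110101, weight = 5.
Tally weights:
  weight 0: 1 codewords.
  weight 1: 1 codewords.
  weight 2: 1 codewords.
  weight 3: 4 codewords.
  weight 4: 5 codewords.
  weight 5: 3 codewords.
  weight 6: 1 codewords.
Minimum distance d = smallest w > 0 with A_w > 0 = 1.
Sanity: Σ A_w = 16 = 2^4 = 16 ✓.


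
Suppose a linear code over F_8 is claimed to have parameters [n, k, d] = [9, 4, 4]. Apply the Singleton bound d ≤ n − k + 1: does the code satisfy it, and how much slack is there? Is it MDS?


Singleton RHS = n − k + 1 = 6, slack = 2, bound satisfied, not MDS.

Singleton bound: d ≤ n − k + 1.
Here n = 9, k = 4, so n − k + 1 = 6.
Given d = 4, check d ≤ 6: YES.
Slack = (n − k + 1) − d = 2.
The code is NOT MDS (slack = 2 > 0).
Description: the claimed parameters are [9, 4, 4]_8; such a code would be non-MDS.


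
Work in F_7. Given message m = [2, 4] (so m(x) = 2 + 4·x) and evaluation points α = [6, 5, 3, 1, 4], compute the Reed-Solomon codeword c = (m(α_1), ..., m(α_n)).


c = [5, 1, 0, 6, 4]

Message polynomial: m(x) = 2 + 4·x (mod 7).
For each evaluation point α_i, compute m(α_i) mod 7:
  α_1 = 6: Horner steps 4 → 5, so m(6) = 5.
  α_2 = 5: Horner steps 4 → 1, so m(5) = 1.
  α_3 = 3: Horner steps 4 → 0, so m(3) = 0.
  α_4 = 1: Horner steps 4 → 6, so m(1) = 6.
  α_5 = 4: Horner steps 4 → 4, so m(4) = 4.
Codeword c = [5, 1, 0, 6, 4] ∈ F_7^5.


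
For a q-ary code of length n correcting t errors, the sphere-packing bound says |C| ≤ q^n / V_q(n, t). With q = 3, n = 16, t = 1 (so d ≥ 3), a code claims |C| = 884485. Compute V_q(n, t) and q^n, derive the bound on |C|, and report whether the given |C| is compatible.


V_q(n, t) = 33, q^n = 43046721, Hamming bound = 1304446, |C| = 884485 ≤ bound (satisfied).

Step 1: Compute V_q(n, t) = Σ_{j=0}^1 C(n, j) (q−1)^j.
  j = 0: C(16,0)·(2)^0 = 1·1 = 1.
  j = 1: C(16,1)·(2)^1 = 16·2 = 32.
  V_q(n, t) = 1 + 32 = 33.
Step 2: q^n = 3^16 = 43046721.
Step 3: Hamming bound ⌊q^n / V_q(n,t)⌋ = ⌊43046721/33⌋ = 1304446.
Step 4: Compare |C| = 884485 to 1304446: satisfied.
The claimed |C| lies below the Hamming bound.


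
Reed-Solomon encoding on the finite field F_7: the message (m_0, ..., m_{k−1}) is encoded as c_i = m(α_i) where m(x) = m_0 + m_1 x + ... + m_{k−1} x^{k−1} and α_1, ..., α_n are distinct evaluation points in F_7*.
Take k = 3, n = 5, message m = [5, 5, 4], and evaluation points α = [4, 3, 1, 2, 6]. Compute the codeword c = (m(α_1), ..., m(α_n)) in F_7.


c = [5, 0, 0, 3, 4]

Message polynomial: m(x) = 5 + 5·x + 4·x^2 (mod 7).
For each evaluation point α_i, compute m(α_i) mod 7:
  α_1 = 4: Horner steps 4 → 0 → 5, so m(4) = 5.
  α_2 = 3: Horner steps 4 → 3 → 0, so m(3) = 0.
  α_3 = 1: Horner steps 4 → 2 → 0, so m(1) = 0.
  α_4 = 2: Horner steps 4 → 6 → 3, so m(2) = 3.
  α_5 = 6: Horner steps 4 → 1 → 4, so m(6) = 4.
Codeword c = [5, 0, 0, 3, 4] ∈ F_7^5.


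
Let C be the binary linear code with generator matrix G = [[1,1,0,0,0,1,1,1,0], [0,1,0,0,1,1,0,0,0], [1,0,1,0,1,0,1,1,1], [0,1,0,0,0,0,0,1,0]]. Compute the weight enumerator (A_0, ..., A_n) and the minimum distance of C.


Weight distribution: A_0 = 1, A_2 = 2, A_3 = 3, A_4 = 3, A_5 = 4, A_6 = 2, A_7 = 1. Minimum distance d = 2.

Enumerate all 2^4 = 16 messages m ∈ F_2^4.
For each, compute codeword c = mG in F_2^9, then tally its weight.
  m = 0000 → c = 000000000, weight = 0.
  m = 1000 → c = 110001110, weight = 5.
  m = 0100 → c = 010011000, weight = 3.
  m = 1100 → c = 100010110, weight = 4.
  m = 0010 → c = 101010111, weight = 6.
  m = 1010 → c = 011011001, weight = 5.
  m = 0110 → c = 111001111, weight = 7.
  m = 1110 → c = 001000001, weight = 2.
  m = 0001 → c = 010000010, weight = 2.
  m = 1001 → c = 100001100, weight = 3.
  m = 0101 → c = 000011010, weight = 3.
  m = 1101 → c = 110010100, weight = 4.
  m = 0011 → c = 111010101, weight = 6.
  m = 1011 → c = 001011011, weight = 5.
  m = 0111 → c = 101001101, weight = 5.
  m = 1111 → c = 011000011, weight = 4.
Tally weights:
  weight 0: 1 codewords.
  weight 2: 2 codewords.
  weight 3: 3 codewords.
  weight 4: 3 codewords.
  weight 5: 4 codewords.
  weight 6: 2 codewords.
  weight 7: 1 codewords.
Minimum distance d = smallest w > 0 with A_w > 0 = 2.
Sanity: Σ A_w = 16 = 2^4 = 16 ✓.


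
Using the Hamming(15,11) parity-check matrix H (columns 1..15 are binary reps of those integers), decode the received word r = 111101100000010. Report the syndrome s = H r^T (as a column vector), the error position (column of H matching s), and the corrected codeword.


s = (1, 0, 1, 1)^T, error position = 11, corrected codeword c = 111101100010010

Compute s = H r^T mod 2 one row at a time:
  s_1 = 0 + 0 + 0 + 0 + 0 + 0 + 1 + 0 = 1 ≡ 1 (mod 2).
  s_2 = 1 + 0 + 1 + 1 + 0 + 0 + 1 + 0 = 4 ≡ 0 (mod 2).
  s_3 = 1 + 1 + 1 + 1 + 0 + 0 + 1 + 0 = 5 ≡ 1 (mod 2).
  s_4 = 1 + 1 + 0 + 1 + 0 + 0 + 0 + 0 = 3 ≡ 1 (mod 2).
s = (1, 0, 1, 1)^T — this equals column 11 of H (binary 1011), so error is at position 11.
Correct: flip bit 11 of r = 111101100000010 to get c = 111101100010010.


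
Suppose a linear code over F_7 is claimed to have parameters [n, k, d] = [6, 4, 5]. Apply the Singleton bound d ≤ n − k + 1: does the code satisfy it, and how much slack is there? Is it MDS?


Singleton RHS = n − k + 1 = 3, slack = -2, bound violated (no such code; not MDS).

Singleton bound: d ≤ n − k + 1.
Here n = 6, k = 4, so n − k + 1 = 3.
Given d = 5, check d ≤ 3: NO.
Slack = (n − k + 1) − d = -2.
The slack is negative: d = 5 exceeds n − k + 1 = 3 by 2, so the Singleton bound is violated and no linear [6, 4, 5]_7 code can exist. In particular it is not MDS (MDS requires d = n − k + 1 exactly).
Description: the claimed parameters are [6, 4, 5]_7; such a code would be impossible (violates the Singleton bound).


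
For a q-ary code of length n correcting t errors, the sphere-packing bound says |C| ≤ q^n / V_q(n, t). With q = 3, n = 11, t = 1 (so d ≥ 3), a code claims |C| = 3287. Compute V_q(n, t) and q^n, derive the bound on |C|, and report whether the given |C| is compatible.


V_q(n, t) = 23, q^n = 177147, Hamming bound = 7702, |C| = 3287 ≤ bound (satisfied).

Step 1: Compute V_q(n, t) = Σ_{j=0}^1 C(n, j) (q−1)^j.
  j = 0: C(11,0)·(2)^0 = 1·1 = 1.
  j = 1: C(11,1)·(2)^1 = 11·2 = 22.
  V_q(n, t) = 1 + 22 = 23.
Step 2: q^n = 3^11 = 177147.
Step 3: Hamming bound ⌊q^n / V_q(n,t)⌋ = ⌊177147/23⌋ = 7702.
Step 4: Compare |C| = 3287 to 7702: satisfied.
The claimed |C| lies below the Hamming bound.


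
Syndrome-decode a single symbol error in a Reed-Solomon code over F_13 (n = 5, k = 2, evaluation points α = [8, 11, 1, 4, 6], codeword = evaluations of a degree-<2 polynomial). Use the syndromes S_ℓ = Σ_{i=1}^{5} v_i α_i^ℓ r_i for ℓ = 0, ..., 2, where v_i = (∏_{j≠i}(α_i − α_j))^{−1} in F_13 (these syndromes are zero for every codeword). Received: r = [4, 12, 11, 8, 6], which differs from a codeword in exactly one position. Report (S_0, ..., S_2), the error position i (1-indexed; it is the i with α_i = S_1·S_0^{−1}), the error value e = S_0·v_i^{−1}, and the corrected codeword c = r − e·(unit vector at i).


S = (5, 3, 7), error at position 2, error magnitude e = 11, c = [4, 1, 11, 8, 6].

Step 1: column multipliers v_i = (∏_{j≠i}(α_i − α_j))^{−1} mod 13.
  i = 1 (α = 8): (8−11)(8−1)(8−4)(8−6) = (−3)·7·4·2 = −168 ≡ 1, so v_1 = 1^{−1} = 1 (mod 13).
  i = 2 (α = 11): (11−8)(11−1)(11−4)(11−6) = 3·10·7·5 = 1050 ≡ 10, so v_2 = 10^{−1} = 4 (mod 13).
  i = 3 (α = 1): (1−8)(1−11)(1−4)(1−6) = (−7)·(−10)·(−3)·(−5) = 1050 ≡ 10, so v_3 = 10^{−1} = 4 (mod 13).
  i = 4 (α = 4): (4−8)(4−11)(4−1)(4−6) = (−4)·(−7)·3·(−2) = −168 ≡ 1, so v_4 = 1^{−1} = 1 (mod 13).
  i = 5 (α = 6): (6−8)(6−11)(6−1)(6−4) = (−2)·(−5)·5·2 = 100 ≡ 9, so v_5 = 9^{−1} = 3 (mod 13).
  v = [1, 4, 4, 1, 3].
Step 2: syndromes of r = [4, 12, 11, 8, 6] (all sums mod 13).
  S_0 = Σ v_i r_i = 1·4 + 4·12 + 4·11 + 1·8 + 3·6 = 122 ≡ 5.
  S_1 = Σ v_i α_i r_i = 1·8·4 + 4·11·12 + 4·1·11 + 1·4·8 + 3·6·6 = 744 ≡ 3.
  α_i^2 mod 13 = [12, 4, 1, 3, 10].
  S_2 = Σ v_i α_i^2 r_i = 1·12·4 + 4·4·12 + 4·1·11 + 1·3·8 + 3·10·6 = 488 ≡ 7.
  S = (5, 3, 7) ≠ 0, so r is not a codeword (an error is present).
Step 3: locate the error. For a single error e at position i, S_ℓ = v_i·e·α_i^ℓ, so α_err = S_1/S_0.
  S_0^{−1} = 5^{−1} = 8 (mod 13), so α_err = 3·8 = 24 ≡ 11 = α_2. Error position i = 2.
  Consistency check: S_2/S_1 = 7·9 = 63 ≡ 11 = α_err ✓ (single-error assumption holds).
Step 4: error magnitude e = S_0/v_2 = S_0·∏_{j≠2}(α_2 − α_j) = 5·10 = 50 ≡ 11 (mod 13).
Step 5: correct position 2: c_2 = r_2 − e = 12 − 11 ≡ 1 (mod 13). Hence c = [4, 1, 11, 8, 6].
  Check: interpolating c through the α_i gives m(x) = 12 + 12·x (degree < 2) with m(α_i) = c_i for every i, so c is indeed a codeword.


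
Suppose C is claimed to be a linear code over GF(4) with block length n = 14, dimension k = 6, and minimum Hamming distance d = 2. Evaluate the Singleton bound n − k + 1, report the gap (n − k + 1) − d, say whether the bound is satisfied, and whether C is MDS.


Singleton RHS = n − k + 1 = 9, slack = 7, bound satisfied, not MDS.

Singleton bound: d ≤ n − k + 1.
Here n = 14, k = 6, so n − k + 1 = 9.
Given d = 2, check d ≤ 9: YES.
Slack = (n − k + 1) − d = 7.
The code is NOT MDS (slack = 7 > 0).
Description: the claimed parameters are [14, 6, 2]_4; such a code would be non-MDS.


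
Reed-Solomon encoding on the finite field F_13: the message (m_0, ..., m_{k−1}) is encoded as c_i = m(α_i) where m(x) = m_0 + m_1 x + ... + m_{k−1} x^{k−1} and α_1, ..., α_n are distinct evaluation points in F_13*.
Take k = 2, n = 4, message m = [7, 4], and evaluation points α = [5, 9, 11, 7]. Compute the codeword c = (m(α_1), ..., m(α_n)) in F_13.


c = [1, 4, 12, 9]

Message polynomial: m(x) = 7 + 4·x (mod 13).
For each evaluation point α_i, compute m(α_i) mod 13:
  α_1 = 5: Horner steps 4 → 1, so m(5) = 1.
  α_2 = 9: Horner steps 4 → 4, so m(9) = 4.
  α_3 = 11: Horner steps 4 → 12, so m(11) = 12.
  α_4 = 7: Horner steps 4 → 9, so m(7) = 9.
Codeword c = [1, 4, 12, 9] ∈ F_13^4.


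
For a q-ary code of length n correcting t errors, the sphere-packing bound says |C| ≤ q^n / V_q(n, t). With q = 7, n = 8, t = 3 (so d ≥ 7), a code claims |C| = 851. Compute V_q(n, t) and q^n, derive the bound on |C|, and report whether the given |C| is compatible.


V_q(n, t) = 13153, q^n = 5764801, Hamming bound = 438, |C| = 851 > bound (violated).

Step 1: Compute V_q(n, t) = Σ_{j=0}^3 C(n, j) (q−1)^j.
  j = 0: C(8,0)·(6)^0 = 1·1 = 1.
  j = 1: C(8,1)·(6)^1 = 8·6 = 48.
  j = 2: C(8,2)·(6)^2 = 28·36 = 1008.
  j = 3: C(8,3)·(6)^3 = 56·216 = 12096.
  V_q(n, t) = 1 + 48 + 1008 + 12096 = 13153.
Step 2: q^n = 7^8 = 5764801.
Step 3: Hamming bound ⌊q^n / V_q(n,t)⌋ = ⌊5764801/13153⌋ = 438.
Step 4: Compare |C| = 851 to 438: violated.
The claimed |C| lies above the Hamming bound, so no 7-ary code of length 8 with d ≥ 7 can have 851 codewords.


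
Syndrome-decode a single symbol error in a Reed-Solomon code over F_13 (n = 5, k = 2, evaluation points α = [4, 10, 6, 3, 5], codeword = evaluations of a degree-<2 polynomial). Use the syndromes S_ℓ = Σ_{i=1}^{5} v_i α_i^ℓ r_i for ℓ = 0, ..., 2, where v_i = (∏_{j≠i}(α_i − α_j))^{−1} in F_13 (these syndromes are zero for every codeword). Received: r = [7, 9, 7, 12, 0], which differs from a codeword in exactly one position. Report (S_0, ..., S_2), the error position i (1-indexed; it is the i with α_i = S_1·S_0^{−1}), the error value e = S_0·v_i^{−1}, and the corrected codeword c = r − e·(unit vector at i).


S = (1, 4, 3), error at position 1, error magnitude e = 1, c = [6, 9, 7, 12, 0].

Step 1: column multipliers v_i = (∏_{j≠i}(α_i − α_j))^{−1} mod 13.
  i = 1 (α = 4): (4−10)(4−6)(4−3)(4−5) = (−6)·(−2)·1·(−1) = −12 ≡ 1, so v_1 = 1^{−1} = 1 (mod 13).
  i = 2 (α = 10): (10−4)(10−6)(10−3)(10−5) = 6·4·7·5 = 840 ≡ 8, so v_2 = 8^{−1} = 5 (mod 13).
  i = 3 (α = 6): (6−4)(6−10)(6−3)(6−5) = 2·(−4)·3·1 = −24 ≡ 2, so v_3 = 2^{−1} = 7 (mod 13).
  i = 4 (α = 3): (3−4)(3−10)(3−6)(3−5) = (−1)·(−7)·(−3)·(−2) = 42 ≡ 3, so v_4 = 3^{−1} = 9 (mod 13).
  i = 5 (α = 5): (5−4)(5−10)(5−6)(5−3) = 1·(−5)·(−1)·2 = 10 ≡ 10, so v_5 = 10^{−1} = 4 (mod 13).
  v = [1, 5, 7, 9, 4].
Step 2: syndromes of r = [7, 9, 7, 12, 0] (all sums mod 13).
  S_0 = Σ v_i r_i = 1·7 + 5·9 + 7·7 + 9·12 + 4·0 = 209 ≡ 1.
  S_1 = Σ v_i α_i r_i = 1·4·7 + 5·10·9 + 7·6·7 + 9·3·12 + 4·5·0 = 1096 ≡ 4.
  α_i^2 mod 13 = [3, 9, 10, 9, 12].
  S_2 = Σ v_i α_i^2 r_i = 1·3·7 + 5·9·9 + 7·10·7 + 9·9·12 + 4·12·0 = 1888 ≡ 3.
  S = (1, 4, 3) ≠ 0, so r is not a codeword (an error is present).
Step 3: locate the error. For a single error e at position i, S_ℓ = v_i·e·α_i^ℓ, so α_err = S_1/S_0.
  S_0^{−1} = 1^{−1} = 1 (mod 13), so α_err = 4·1 = 4 ≡ 4 = α_1. Error position i = 1.
  Consistency check: S_2/S_1 = 3·10 = 30 ≡ 4 = α_err ✓ (single-error assumption holds).
Step 4: error magnitude e = S_0/v_1 = S_0·∏_{j≠1}(α_1 − α_j) = 1·1 = 1 ≡ 1 (mod 13).
Step 5: correct position 1: c_1 = r_1 − e = 7 − 1 ≡ 6 (mod 13). Hence c = [6, 9, 7, 12, 0].
  Check: interpolating c through the α_i gives m(x) = 4 + 7·x (degree < 2) with m(α_i) = c_i for every i, so c is indeed a codeword.


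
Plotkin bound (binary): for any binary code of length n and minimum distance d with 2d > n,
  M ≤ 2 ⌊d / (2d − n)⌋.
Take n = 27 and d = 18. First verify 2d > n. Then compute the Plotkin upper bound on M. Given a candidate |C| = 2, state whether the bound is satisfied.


Plotkin bound M ≤ 4; given |C| = 2 ≤ bound (satisfied).

Check applicability: 2d = 36, n = 27.
2d − n = 9 > 0, so Plotkin applies.
Compute d/(2d−n) = 18/9 ≈ 2.0000.
⌊d/(2d−n)⌋ = 2.
Plotkin bound: M ≤ 2·2 = 4.
Given |C| = 2, check: satisfied.
This |C| is below the Plotkin bound.


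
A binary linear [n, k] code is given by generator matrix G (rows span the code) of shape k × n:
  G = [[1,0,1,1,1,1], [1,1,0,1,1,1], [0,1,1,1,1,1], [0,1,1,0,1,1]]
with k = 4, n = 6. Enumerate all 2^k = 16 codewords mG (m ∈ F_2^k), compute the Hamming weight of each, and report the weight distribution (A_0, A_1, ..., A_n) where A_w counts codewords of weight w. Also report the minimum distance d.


Weight distribution: A_0 = 1, A_1 = 1, A_2 = 4, A_3 = 4, A_4 = 3, A_5 = 3. Minimum distance d = 1.

Enumerate all 2^4 = 16 messages m ∈ F_2^4.
For each, compute codeword c = mG in F_2^6, then tally its weight.
  m = 0000 → c = 000000, weight = 0.
  m = 1000 → c = 101111, weight = 5.
  m = 0100 → c = 110111, weight = 5.
  m = 1100 → c = 011000, weight = 2.
  m = 0010 → c = 011111, weight = 5.
  m = 1010 → c = 110000, weight = 2.
  m = 0110 → c = 101000, weight = 2.
  m = 1110 → c = 000111, weight = 3.
  m = 0001 → c = 011011, weight = 4.
  m = 1001 → c = 110100, weight = 3.
  m = 0101 → c = 101100, weight = 3.
  m = 1101 → c = 000011, weight = 2.
  m = 0011 → c = 000100, weight = 1.
  m = 1011 → c = 101011, weight = 4.
  m = 0111 → c = 110011, weight = 4.
  m = 1111 → c = 011100, weight = 3.
Tally weights:
  weight 0: 1 codewords.
  weight 1: 1 codewords.
  weight 2: 4 codewords.
  weight 3: 4 codewords.
  weight 4: 3 codewords.
  weight 5: 3 codewords.
Minimum distance d = smallest w > 0 with A_w > 0 = 1.
Sanity: Σ A_w = 16 = 2^4 = 16 ✓.


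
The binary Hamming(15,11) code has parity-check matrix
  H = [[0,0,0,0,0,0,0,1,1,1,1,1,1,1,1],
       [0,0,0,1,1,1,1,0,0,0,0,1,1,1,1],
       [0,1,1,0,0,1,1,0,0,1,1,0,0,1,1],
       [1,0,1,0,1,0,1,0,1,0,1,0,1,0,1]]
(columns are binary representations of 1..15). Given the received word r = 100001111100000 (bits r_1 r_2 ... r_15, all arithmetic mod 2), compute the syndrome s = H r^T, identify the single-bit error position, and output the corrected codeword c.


s = (1, 0, 1, 1)^T, error position = 11, corrected codeword c = 100001111110000

Compute s = H r^T mod 2 one row at a time:
  s_1 = 1 + 1 + 1 + 0 + 0 + 0 + 0 + 0 = 3 ≡ 1 (mod 2).
  s_2 = 0 + 0 + 1 + 1 + 0 + 0 + 0 + 0 = 2 ≡ 0 (mod 2).
  s_3 = 0 + 0 + 1 + 1 + 1 + 0 + 0 + 0 = 3 ≡ 1 (mod 2).
  s_4 = 1 + 0 + 0 + 1 + 1 + 0 + 0 + 0 = 3 ≡ 1 (mod 2).
s = (1, 0, 1, 1)^T — this equals column 11 of H (binary 1011), so error is at position 11.
Correct: flip bit 11 of r = 100001111100000 to get c = 100001111110000.


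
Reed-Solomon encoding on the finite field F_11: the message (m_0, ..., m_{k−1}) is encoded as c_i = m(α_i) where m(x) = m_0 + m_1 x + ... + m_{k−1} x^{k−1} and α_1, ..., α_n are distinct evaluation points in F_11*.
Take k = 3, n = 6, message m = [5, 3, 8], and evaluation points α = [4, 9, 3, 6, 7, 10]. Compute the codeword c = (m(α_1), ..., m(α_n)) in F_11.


c = [2, 9, 9, 3, 0, 10]

Message polynomial: m(x) = 5 + 3·x + 8·x^2 (mod 11).
For each evaluation point α_i, compute m(α_i) mod 11:
  α_1 = 4: Horner steps 8 → 2 → 2, so m(4) = 2.
  α_2 = 9: Horner steps 8 → 9 → 9, so m(9) = 9.
  α_3 = 3: Horner steps 8 → 5 → 9, so m(3) = 9.
  α_4 = 6: Horner steps 8 → 7 → 3, so m(6) = 3.
  α_5 = 7: Horner steps 8 → 4 → 0, so m(7) = 0.
  α_6 = 10: Horner steps 8 → 6 → 10, so m(10) = 10.
Codeword c = [2, 9, 9, 3, 0, 10] ∈ F_11^6.


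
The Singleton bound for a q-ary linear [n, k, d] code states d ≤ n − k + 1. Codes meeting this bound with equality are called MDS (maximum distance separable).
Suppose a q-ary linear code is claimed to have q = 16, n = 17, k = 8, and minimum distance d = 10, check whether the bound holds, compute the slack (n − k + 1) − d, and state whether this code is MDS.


Singleton RHS = n − k + 1 = 10, slack = 0, bound satisfied, MDS.

Singleton bound: d ≤ n − k + 1.
Here n = 17, k = 8, so n − k + 1 = 10.
Given d = 10, check d ≤ 10: YES.
Slack = (n − k + 1) − d = 0.
The code is MDS (slack = 0).
Description: the claimed parameters are [17, 8, 10]_16; such a code would be MDS (meets Singleton bound).


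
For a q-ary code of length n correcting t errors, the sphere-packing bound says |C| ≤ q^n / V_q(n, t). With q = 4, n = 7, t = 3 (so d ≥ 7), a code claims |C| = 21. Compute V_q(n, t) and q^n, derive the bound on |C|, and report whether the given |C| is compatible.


V_q(n, t) = 1156, q^n = 16384, Hamming bound = 14, |C| = 21 > bound (violated).

Step 1: Compute V_q(n, t) = Σ_{j=0}^3 C(n, j) (q−1)^j.
  j = 0: C(7,0)·(3)^0 = 1·1 = 1.
  j = 1: C(7,1)·(3)^1 = 7·3 = 21.
  j = 2: C(7,2)·(3)^2 = 21·9 = 189.
  j = 3: C(7,3)·(3)^3 = 35·27 = 945.
  V_q(n, t) = 1 + 21 + 189 + 945 = 1156.
Step 2: q^n = 4^7 = 16384.
Step 3: Hamming bound ⌊q^n / V_q(n,t)⌋ = ⌊16384/1156⌋ = 14.
Step 4: Compare |C| = 21 to 14: violated.
The claimed |C| lies above the Hamming bound, so no 4-ary code of length 7 with d ≥ 7 can have 21 codewords.


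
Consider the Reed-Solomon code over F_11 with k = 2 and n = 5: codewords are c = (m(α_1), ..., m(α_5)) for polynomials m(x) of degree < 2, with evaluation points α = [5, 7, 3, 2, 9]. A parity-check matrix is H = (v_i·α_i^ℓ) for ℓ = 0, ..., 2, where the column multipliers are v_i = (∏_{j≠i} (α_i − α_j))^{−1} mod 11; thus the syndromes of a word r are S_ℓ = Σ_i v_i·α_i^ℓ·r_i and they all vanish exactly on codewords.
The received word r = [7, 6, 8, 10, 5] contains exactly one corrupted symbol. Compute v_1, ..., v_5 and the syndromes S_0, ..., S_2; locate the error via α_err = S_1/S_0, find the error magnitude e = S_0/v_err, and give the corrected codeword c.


S = (3, 6, 1), error at position 4, error magnitude e = 7, c = [7, 6, 8, 3, 5].

Step 1: column multipliers v_i = (∏_{j≠i}(α_i − α_j))^{−1} mod 11.
  i = 1 (α = 5): (5−7)(5−3)(5−2)(5−9) = (−2)·2·3·(−4) = 48 ≡ 4, so v_1 = 4^{−1} = 3 (mod 11).
  i = 2 (α = 7): (7−5)(7−3)(7−2)(7−9) = 2·4·5·(−2) = −80 ≡ 8, so v_2 = 8^{−1} = 7 (mod 11).
  i = 3 (α = 3): (3−5)(3−7)(3−2)(3−9) = (−2)·(−4)·1·(−6) = −48 ≡ 7, so v_3 = 7^{−1} = 8 (mod 11).
  i = 4 (α = 2): (2−5)(2−7)(2−3)(2−9) = (−3)·(−5)·(−1)·(−7) = 105 ≡ 6, so v_4 = 6^{−1} = 2 (mod 11).
  i = 5 (α = 9): (9−5)(9−7)(9−3)(9−2) = 4·2·6·7 = 336 ≡ 6, so v_5 = 6^{−1} = 2 (mod 11).
  v = [3, 7, 8, 2, 2].
Step 2: syndromes of r = [7, 6, 8, 10, 5] (all sums mod 11).
  S_0 = Σ v_i r_i = 3·7 + 7·6 + 8·8 + 2·10 + 2·5 = 157 ≡ 3.
  S_1 = Σ v_i α_i r_i = 3·5·7 + 7·7·6 + 8·3·8 + 2·2·10 + 2·9·5 = 721 ≡ 6.
  α_i^2 mod 11 = [3, 5, 9, 4, 4].
  S_2 = Σ v_i α_i^2 r_i = 3·3·7 + 7·5·6 + 8·9·8 + 2·4·10 + 2·4·5 = 969 ≡ 1.
  S = (3, 6, 1) ≠ 0, so r is not a codeword (an error is present).
Step 3: locate the error. For a single error e at position i, S_ℓ = v_i·e·α_i^ℓ, so α_err = S_1/S_0.
  S_0^{−1} = 3^{−1} = 4 (mod 11), so α_err = 6·4 = 24 ≡ 2 = α_4. Error position i = 4.
  Consistency check: S_2/S_1 = 1·2 = 2 ≡ 2 = α_err ✓ (single-error assumption holds).
Step 4: error magnitude e = S_0/v_4 = S_0·∏_{j≠4}(α_4 − α_j) = 3·6 = 18 ≡ 7 (mod 11).
Step 5: correct position 4: c_4 = r_4 − e = 10 − 7 ≡ 3 (mod 11). Hence c = [7, 6, 8, 3, 5].
  Check: interpolating c through the α_i gives m(x) = 4 + 5·x (degree < 2) with m(α_i) = c_i for every i, so c is indeed a codeword.
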